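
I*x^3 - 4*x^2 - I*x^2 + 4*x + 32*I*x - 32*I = (x - 4*I)*(x + 8*I)*(I*x - I)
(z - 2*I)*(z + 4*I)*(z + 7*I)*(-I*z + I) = -I*z^4 + 9*z^3 + I*z^3 - 9*z^2 + 6*I*z^2 + 56*z - 6*I*z - 56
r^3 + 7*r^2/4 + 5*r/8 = r*(r + 1/2)*(r + 5/4)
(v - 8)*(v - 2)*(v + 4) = v^3 - 6*v^2 - 24*v + 64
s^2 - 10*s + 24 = (s - 6)*(s - 4)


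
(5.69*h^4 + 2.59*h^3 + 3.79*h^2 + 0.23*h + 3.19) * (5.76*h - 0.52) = 32.7744*h^5 + 11.9596*h^4 + 20.4836*h^3 - 0.646*h^2 + 18.2548*h - 1.6588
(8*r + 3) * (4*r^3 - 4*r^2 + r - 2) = 32*r^4 - 20*r^3 - 4*r^2 - 13*r - 6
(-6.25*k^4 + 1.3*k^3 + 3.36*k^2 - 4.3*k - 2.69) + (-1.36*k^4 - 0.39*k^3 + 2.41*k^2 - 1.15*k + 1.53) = -7.61*k^4 + 0.91*k^3 + 5.77*k^2 - 5.45*k - 1.16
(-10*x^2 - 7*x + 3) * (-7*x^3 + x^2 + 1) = 70*x^5 + 39*x^4 - 28*x^3 - 7*x^2 - 7*x + 3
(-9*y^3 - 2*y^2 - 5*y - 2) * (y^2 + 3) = -9*y^5 - 2*y^4 - 32*y^3 - 8*y^2 - 15*y - 6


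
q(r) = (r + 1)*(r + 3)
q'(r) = 2*r + 4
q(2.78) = 21.85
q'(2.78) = 9.56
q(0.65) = 6.02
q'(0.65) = 5.30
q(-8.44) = 40.47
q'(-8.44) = -12.88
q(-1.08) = -0.15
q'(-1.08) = 1.84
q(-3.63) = 1.66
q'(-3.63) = -3.26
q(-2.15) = -0.98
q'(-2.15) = -0.30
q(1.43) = 10.76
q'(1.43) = 6.86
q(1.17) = 9.05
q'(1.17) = 6.34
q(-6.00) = 15.00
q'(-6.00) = -8.00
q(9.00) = 120.00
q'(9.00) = 22.00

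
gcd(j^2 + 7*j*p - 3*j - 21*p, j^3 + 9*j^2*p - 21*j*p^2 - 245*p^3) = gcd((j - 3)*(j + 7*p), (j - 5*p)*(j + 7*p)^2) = j + 7*p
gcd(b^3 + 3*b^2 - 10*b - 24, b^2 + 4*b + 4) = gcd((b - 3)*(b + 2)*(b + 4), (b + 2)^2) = b + 2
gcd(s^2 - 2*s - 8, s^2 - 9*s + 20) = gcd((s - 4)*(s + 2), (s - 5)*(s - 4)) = s - 4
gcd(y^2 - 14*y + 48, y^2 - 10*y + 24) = y - 6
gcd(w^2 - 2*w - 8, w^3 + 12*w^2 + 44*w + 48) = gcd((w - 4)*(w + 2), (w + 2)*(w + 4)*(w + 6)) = w + 2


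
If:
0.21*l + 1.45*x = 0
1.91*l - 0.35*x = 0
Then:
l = 0.00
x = 0.00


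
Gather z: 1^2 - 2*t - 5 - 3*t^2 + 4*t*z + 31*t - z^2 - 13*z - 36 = -3*t^2 + 29*t - z^2 + z*(4*t - 13) - 40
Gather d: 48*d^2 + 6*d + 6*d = 48*d^2 + 12*d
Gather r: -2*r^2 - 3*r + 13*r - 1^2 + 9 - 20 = -2*r^2 + 10*r - 12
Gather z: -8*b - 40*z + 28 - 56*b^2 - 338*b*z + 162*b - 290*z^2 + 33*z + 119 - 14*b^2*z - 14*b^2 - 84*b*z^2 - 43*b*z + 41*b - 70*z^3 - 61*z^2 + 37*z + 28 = -70*b^2 + 195*b - 70*z^3 + z^2*(-84*b - 351) + z*(-14*b^2 - 381*b + 30) + 175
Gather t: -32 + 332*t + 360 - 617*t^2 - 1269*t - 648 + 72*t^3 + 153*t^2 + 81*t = 72*t^3 - 464*t^2 - 856*t - 320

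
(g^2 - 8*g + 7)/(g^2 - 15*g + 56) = (g - 1)/(g - 8)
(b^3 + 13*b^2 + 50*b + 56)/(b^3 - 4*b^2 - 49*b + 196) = (b^2 + 6*b + 8)/(b^2 - 11*b + 28)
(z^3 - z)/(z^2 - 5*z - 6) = z*(z - 1)/(z - 6)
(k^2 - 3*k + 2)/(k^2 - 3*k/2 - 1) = 2*(k - 1)/(2*k + 1)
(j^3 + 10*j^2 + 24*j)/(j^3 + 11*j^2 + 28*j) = (j + 6)/(j + 7)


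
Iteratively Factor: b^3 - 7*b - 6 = (b + 1)*(b^2 - b - 6) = (b + 1)*(b + 2)*(b - 3)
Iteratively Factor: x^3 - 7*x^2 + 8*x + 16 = (x + 1)*(x^2 - 8*x + 16) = (x - 4)*(x + 1)*(x - 4)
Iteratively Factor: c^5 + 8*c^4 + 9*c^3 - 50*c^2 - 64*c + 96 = (c - 1)*(c^4 + 9*c^3 + 18*c^2 - 32*c - 96) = (c - 1)*(c + 4)*(c^3 + 5*c^2 - 2*c - 24) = (c - 1)*(c + 3)*(c + 4)*(c^2 + 2*c - 8) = (c - 1)*(c + 3)*(c + 4)^2*(c - 2)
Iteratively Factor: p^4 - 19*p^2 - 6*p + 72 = (p + 3)*(p^3 - 3*p^2 - 10*p + 24) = (p - 2)*(p + 3)*(p^2 - p - 12) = (p - 2)*(p + 3)^2*(p - 4)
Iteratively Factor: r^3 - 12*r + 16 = (r - 2)*(r^2 + 2*r - 8) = (r - 2)*(r + 4)*(r - 2)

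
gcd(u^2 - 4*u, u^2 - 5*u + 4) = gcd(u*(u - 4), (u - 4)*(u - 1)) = u - 4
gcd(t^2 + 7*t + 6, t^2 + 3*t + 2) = t + 1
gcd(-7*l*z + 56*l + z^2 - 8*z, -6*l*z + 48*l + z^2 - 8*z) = z - 8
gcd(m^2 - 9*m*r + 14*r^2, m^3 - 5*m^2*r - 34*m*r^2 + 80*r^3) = -m + 2*r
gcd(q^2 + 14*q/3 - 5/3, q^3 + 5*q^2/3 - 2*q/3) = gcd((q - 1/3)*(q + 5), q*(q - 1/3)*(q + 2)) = q - 1/3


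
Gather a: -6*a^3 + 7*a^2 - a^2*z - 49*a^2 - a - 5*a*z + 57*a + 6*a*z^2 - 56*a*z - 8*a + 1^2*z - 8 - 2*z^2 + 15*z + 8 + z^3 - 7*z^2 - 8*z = -6*a^3 + a^2*(-z - 42) + a*(6*z^2 - 61*z + 48) + z^3 - 9*z^2 + 8*z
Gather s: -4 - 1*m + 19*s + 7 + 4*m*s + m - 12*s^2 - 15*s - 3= -12*s^2 + s*(4*m + 4)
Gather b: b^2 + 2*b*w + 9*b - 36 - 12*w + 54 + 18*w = b^2 + b*(2*w + 9) + 6*w + 18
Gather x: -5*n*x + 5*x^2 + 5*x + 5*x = 5*x^2 + x*(10 - 5*n)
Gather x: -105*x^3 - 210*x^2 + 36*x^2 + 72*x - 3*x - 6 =-105*x^3 - 174*x^2 + 69*x - 6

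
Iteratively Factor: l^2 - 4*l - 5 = (l + 1)*(l - 5)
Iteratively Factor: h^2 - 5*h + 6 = (h - 3)*(h - 2)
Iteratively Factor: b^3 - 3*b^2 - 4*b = (b + 1)*(b^2 - 4*b) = b*(b + 1)*(b - 4)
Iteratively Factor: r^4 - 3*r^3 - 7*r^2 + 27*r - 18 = (r + 3)*(r^3 - 6*r^2 + 11*r - 6) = (r - 3)*(r + 3)*(r^2 - 3*r + 2) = (r - 3)*(r - 2)*(r + 3)*(r - 1)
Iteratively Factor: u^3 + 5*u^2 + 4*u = (u + 4)*(u^2 + u) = (u + 1)*(u + 4)*(u)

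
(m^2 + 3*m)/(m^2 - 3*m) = (m + 3)/(m - 3)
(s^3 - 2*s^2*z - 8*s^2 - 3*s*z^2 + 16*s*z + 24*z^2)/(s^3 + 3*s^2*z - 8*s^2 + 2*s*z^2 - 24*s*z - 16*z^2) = (s - 3*z)/(s + 2*z)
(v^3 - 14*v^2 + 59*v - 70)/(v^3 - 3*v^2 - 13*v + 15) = (v^2 - 9*v + 14)/(v^2 + 2*v - 3)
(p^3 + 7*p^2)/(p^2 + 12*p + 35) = p^2/(p + 5)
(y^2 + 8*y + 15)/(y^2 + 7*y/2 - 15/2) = 2*(y + 3)/(2*y - 3)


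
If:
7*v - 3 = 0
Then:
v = 3/7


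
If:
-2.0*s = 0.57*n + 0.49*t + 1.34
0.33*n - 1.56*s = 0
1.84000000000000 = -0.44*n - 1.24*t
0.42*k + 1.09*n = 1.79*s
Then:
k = 1.27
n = -0.75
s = -0.16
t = -1.22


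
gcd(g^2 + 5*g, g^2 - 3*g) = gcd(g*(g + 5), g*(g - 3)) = g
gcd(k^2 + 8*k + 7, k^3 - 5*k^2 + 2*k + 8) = k + 1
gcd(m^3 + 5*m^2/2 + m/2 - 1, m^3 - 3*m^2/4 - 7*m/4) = m + 1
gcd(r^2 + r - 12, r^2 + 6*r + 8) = r + 4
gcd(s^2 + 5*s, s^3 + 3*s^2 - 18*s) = s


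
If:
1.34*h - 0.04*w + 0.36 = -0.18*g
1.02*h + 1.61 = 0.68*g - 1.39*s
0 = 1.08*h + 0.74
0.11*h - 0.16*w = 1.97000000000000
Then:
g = 0.26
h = -0.69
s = -0.53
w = -12.78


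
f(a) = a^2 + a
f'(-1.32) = -1.64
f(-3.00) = 6.00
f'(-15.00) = -29.00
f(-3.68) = 9.86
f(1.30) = 2.99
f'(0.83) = 2.66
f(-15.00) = 210.00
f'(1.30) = 3.60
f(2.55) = 9.05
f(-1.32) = 0.42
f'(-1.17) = -1.34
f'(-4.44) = -7.88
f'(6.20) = 13.40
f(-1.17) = 0.20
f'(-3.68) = -6.36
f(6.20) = 44.64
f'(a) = 2*a + 1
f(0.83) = 1.52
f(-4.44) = 15.27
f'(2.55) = 6.10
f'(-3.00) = -5.00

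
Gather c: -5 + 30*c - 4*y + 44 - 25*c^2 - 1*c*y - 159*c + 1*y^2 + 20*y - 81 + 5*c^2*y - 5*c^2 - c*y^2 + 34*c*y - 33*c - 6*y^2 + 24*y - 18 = c^2*(5*y - 30) + c*(-y^2 + 33*y - 162) - 5*y^2 + 40*y - 60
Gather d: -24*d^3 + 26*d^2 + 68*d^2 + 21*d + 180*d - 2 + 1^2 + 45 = -24*d^3 + 94*d^2 + 201*d + 44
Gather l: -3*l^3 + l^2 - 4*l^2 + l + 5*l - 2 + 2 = -3*l^3 - 3*l^2 + 6*l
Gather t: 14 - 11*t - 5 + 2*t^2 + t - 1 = 2*t^2 - 10*t + 8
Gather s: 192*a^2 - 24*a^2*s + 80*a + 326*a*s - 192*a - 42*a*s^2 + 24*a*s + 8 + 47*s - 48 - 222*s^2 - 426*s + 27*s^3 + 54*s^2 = 192*a^2 - 112*a + 27*s^3 + s^2*(-42*a - 168) + s*(-24*a^2 + 350*a - 379) - 40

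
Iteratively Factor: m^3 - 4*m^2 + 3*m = (m - 1)*(m^2 - 3*m) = (m - 3)*(m - 1)*(m)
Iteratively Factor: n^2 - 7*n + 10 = (n - 2)*(n - 5)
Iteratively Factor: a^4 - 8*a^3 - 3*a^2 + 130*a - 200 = (a - 5)*(a^3 - 3*a^2 - 18*a + 40) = (a - 5)*(a - 2)*(a^2 - a - 20) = (a - 5)*(a - 2)*(a + 4)*(a - 5)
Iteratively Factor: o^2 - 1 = (o - 1)*(o + 1)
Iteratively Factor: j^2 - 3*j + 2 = (j - 1)*(j - 2)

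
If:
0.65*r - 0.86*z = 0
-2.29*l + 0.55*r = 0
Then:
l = 0.317769566677864*z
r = 1.32307692307692*z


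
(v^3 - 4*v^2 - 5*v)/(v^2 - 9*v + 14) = v*(v^2 - 4*v - 5)/(v^2 - 9*v + 14)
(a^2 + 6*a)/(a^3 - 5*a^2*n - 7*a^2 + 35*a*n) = (a + 6)/(a^2 - 5*a*n - 7*a + 35*n)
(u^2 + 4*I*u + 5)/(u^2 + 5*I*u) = (u - I)/u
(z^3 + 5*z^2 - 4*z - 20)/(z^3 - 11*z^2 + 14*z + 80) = (z^2 + 3*z - 10)/(z^2 - 13*z + 40)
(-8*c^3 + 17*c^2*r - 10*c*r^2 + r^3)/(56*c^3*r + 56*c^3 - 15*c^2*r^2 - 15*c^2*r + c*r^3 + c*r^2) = (c^2 - 2*c*r + r^2)/(c*(-7*c*r - 7*c + r^2 + r))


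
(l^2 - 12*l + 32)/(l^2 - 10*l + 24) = (l - 8)/(l - 6)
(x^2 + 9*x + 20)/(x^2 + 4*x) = (x + 5)/x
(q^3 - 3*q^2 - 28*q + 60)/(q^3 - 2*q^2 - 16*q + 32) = (q^2 - q - 30)/(q^2 - 16)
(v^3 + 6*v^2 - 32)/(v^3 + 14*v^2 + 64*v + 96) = (v - 2)/(v + 6)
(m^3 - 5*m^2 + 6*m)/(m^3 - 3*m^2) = (m - 2)/m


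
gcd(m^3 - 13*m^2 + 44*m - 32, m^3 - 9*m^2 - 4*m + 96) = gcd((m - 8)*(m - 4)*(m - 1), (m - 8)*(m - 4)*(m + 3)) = m^2 - 12*m + 32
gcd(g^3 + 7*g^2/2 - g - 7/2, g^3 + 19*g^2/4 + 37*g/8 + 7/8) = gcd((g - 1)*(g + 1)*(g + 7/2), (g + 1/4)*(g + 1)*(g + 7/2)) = g^2 + 9*g/2 + 7/2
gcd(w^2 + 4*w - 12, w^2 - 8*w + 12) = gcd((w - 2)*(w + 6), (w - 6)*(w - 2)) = w - 2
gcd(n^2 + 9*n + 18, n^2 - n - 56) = 1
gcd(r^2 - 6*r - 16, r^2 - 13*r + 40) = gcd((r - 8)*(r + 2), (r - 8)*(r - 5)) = r - 8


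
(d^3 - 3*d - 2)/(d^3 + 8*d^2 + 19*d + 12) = (d^2 - d - 2)/(d^2 + 7*d + 12)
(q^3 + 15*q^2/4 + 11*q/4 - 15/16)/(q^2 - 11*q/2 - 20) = (8*q^2 + 10*q - 3)/(8*(q - 8))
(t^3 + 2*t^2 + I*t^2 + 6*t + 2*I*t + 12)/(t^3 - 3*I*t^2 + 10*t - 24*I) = (t + 2)/(t - 4*I)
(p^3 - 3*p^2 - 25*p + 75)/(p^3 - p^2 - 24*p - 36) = (-p^3 + 3*p^2 + 25*p - 75)/(-p^3 + p^2 + 24*p + 36)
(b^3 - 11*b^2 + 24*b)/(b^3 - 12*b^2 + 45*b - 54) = b*(b - 8)/(b^2 - 9*b + 18)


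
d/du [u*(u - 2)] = 2*u - 2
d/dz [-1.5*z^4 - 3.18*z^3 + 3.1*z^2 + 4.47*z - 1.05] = -6.0*z^3 - 9.54*z^2 + 6.2*z + 4.47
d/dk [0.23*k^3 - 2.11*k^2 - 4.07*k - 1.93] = 0.69*k^2 - 4.22*k - 4.07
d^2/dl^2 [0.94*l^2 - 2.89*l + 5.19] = 1.88000000000000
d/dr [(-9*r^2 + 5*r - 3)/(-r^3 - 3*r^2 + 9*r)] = (-9*r^4 + 10*r^3 - 75*r^2 - 18*r + 27)/(r^2*(r^4 + 6*r^3 - 9*r^2 - 54*r + 81))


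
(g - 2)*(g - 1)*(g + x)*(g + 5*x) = g^4 + 6*g^3*x - 3*g^3 + 5*g^2*x^2 - 18*g^2*x + 2*g^2 - 15*g*x^2 + 12*g*x + 10*x^2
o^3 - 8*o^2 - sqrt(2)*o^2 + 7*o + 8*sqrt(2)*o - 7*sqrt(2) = (o - 7)*(o - 1)*(o - sqrt(2))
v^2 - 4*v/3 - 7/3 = (v - 7/3)*(v + 1)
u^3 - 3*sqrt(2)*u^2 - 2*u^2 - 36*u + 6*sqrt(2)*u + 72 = (u - 2)*(u - 6*sqrt(2))*(u + 3*sqrt(2))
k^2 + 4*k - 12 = (k - 2)*(k + 6)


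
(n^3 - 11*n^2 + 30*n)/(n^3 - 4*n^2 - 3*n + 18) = n*(n^2 - 11*n + 30)/(n^3 - 4*n^2 - 3*n + 18)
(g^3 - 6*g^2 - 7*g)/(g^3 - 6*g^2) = (g^2 - 6*g - 7)/(g*(g - 6))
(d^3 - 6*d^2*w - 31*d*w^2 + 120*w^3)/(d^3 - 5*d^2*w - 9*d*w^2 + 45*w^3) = (-d^2 + 3*d*w + 40*w^2)/(-d^2 + 2*d*w + 15*w^2)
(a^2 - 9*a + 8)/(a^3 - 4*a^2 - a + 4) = (a - 8)/(a^2 - 3*a - 4)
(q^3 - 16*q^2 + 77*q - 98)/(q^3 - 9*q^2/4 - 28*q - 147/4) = 4*(q^2 - 9*q + 14)/(4*q^2 + 19*q + 21)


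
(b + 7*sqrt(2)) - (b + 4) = -4 + 7*sqrt(2)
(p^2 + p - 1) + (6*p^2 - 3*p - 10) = 7*p^2 - 2*p - 11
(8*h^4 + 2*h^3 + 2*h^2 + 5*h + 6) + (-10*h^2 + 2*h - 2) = 8*h^4 + 2*h^3 - 8*h^2 + 7*h + 4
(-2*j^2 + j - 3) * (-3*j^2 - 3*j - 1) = 6*j^4 + 3*j^3 + 8*j^2 + 8*j + 3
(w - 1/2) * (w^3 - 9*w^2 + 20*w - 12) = w^4 - 19*w^3/2 + 49*w^2/2 - 22*w + 6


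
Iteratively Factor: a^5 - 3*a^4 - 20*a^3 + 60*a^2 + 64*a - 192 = (a + 2)*(a^4 - 5*a^3 - 10*a^2 + 80*a - 96) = (a + 2)*(a + 4)*(a^3 - 9*a^2 + 26*a - 24) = (a - 4)*(a + 2)*(a + 4)*(a^2 - 5*a + 6) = (a - 4)*(a - 3)*(a + 2)*(a + 4)*(a - 2)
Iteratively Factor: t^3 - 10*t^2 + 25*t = (t - 5)*(t^2 - 5*t) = t*(t - 5)*(t - 5)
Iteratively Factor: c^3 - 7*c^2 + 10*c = (c - 5)*(c^2 - 2*c) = (c - 5)*(c - 2)*(c)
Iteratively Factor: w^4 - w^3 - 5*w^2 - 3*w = (w)*(w^3 - w^2 - 5*w - 3) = w*(w + 1)*(w^2 - 2*w - 3) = w*(w + 1)^2*(w - 3)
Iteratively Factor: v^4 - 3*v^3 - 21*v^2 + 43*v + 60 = (v + 1)*(v^3 - 4*v^2 - 17*v + 60) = (v - 5)*(v + 1)*(v^2 + v - 12) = (v - 5)*(v + 1)*(v + 4)*(v - 3)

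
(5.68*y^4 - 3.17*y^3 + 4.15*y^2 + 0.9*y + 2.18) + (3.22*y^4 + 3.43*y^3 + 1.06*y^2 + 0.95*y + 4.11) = 8.9*y^4 + 0.26*y^3 + 5.21*y^2 + 1.85*y + 6.29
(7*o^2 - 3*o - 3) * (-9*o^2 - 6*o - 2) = -63*o^4 - 15*o^3 + 31*o^2 + 24*o + 6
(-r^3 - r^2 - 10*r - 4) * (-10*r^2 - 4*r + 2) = 10*r^5 + 14*r^4 + 102*r^3 + 78*r^2 - 4*r - 8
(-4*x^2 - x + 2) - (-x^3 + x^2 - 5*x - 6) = x^3 - 5*x^2 + 4*x + 8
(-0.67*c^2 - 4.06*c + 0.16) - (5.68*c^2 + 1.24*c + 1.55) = -6.35*c^2 - 5.3*c - 1.39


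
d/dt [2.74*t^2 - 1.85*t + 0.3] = 5.48*t - 1.85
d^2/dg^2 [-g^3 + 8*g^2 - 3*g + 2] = 16 - 6*g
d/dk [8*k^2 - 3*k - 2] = 16*k - 3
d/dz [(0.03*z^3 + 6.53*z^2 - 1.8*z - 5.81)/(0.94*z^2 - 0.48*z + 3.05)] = (0.0282*z^4 - 0.0288000000000004*z^3 - 1.1679*z^2 + 50.7558*z - 8.2788)/(0.8836*z^4 - 0.9024*z^3 + 5.9644*z^2 - 2.928*z + 9.3025)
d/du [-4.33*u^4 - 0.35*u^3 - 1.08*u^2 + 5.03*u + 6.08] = -17.32*u^3 - 1.05*u^2 - 2.16*u + 5.03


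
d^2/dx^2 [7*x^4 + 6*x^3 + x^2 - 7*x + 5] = 84*x^2 + 36*x + 2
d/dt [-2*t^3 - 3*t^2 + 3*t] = -6*t^2 - 6*t + 3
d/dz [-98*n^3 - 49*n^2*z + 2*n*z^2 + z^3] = -49*n^2 + 4*n*z + 3*z^2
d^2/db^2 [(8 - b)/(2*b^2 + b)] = 8*(-b^3 + 24*b^2 + 12*b + 2)/(b^3*(8*b^3 + 12*b^2 + 6*b + 1))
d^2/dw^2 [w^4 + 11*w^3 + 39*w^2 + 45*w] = 12*w^2 + 66*w + 78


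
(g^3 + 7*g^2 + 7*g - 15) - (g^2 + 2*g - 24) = g^3 + 6*g^2 + 5*g + 9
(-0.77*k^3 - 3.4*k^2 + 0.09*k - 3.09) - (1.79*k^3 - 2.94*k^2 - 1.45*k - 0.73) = -2.56*k^3 - 0.46*k^2 + 1.54*k - 2.36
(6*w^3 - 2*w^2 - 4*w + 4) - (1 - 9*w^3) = 15*w^3 - 2*w^2 - 4*w + 3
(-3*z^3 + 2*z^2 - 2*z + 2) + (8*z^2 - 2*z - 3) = -3*z^3 + 10*z^2 - 4*z - 1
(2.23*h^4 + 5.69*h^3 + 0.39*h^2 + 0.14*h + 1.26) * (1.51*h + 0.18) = 3.3673*h^5 + 8.9933*h^4 + 1.6131*h^3 + 0.2816*h^2 + 1.9278*h + 0.2268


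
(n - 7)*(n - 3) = n^2 - 10*n + 21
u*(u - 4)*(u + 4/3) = u^3 - 8*u^2/3 - 16*u/3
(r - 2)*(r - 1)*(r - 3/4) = r^3 - 15*r^2/4 + 17*r/4 - 3/2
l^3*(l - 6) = l^4 - 6*l^3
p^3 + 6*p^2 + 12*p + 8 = (p + 2)^3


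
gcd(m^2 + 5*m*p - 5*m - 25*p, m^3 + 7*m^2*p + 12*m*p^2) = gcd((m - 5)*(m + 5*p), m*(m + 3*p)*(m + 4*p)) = 1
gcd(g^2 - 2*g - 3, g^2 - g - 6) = g - 3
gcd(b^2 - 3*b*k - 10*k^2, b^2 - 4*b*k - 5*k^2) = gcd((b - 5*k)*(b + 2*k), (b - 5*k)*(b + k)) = b - 5*k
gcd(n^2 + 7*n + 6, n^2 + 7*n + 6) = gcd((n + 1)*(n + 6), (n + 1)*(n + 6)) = n^2 + 7*n + 6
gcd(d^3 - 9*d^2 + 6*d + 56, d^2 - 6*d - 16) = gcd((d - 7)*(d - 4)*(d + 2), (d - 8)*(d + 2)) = d + 2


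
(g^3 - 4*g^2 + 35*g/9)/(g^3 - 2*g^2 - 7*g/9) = (3*g - 5)/(3*g + 1)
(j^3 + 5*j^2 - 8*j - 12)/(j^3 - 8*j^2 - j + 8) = (j^2 + 4*j - 12)/(j^2 - 9*j + 8)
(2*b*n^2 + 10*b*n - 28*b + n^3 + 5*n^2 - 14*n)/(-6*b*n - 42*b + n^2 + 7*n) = (-2*b*n + 4*b - n^2 + 2*n)/(6*b - n)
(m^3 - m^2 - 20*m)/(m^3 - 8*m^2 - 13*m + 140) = m/(m - 7)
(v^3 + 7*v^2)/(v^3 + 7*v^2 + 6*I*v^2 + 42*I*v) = v/(v + 6*I)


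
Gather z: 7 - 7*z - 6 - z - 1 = -8*z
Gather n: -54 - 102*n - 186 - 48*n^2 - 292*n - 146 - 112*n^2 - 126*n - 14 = -160*n^2 - 520*n - 400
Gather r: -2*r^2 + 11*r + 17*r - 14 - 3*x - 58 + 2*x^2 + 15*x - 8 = -2*r^2 + 28*r + 2*x^2 + 12*x - 80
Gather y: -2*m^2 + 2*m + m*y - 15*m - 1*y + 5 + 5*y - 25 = -2*m^2 - 13*m + y*(m + 4) - 20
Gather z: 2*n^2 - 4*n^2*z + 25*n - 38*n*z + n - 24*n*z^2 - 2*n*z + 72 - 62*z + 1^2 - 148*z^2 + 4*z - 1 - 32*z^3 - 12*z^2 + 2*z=2*n^2 + 26*n - 32*z^3 + z^2*(-24*n - 160) + z*(-4*n^2 - 40*n - 56) + 72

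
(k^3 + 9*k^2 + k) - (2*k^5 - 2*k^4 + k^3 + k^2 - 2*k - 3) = -2*k^5 + 2*k^4 + 8*k^2 + 3*k + 3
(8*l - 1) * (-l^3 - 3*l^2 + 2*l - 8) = -8*l^4 - 23*l^3 + 19*l^2 - 66*l + 8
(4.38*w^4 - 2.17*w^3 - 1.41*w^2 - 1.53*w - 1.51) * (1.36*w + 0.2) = 5.9568*w^5 - 2.0752*w^4 - 2.3516*w^3 - 2.3628*w^2 - 2.3596*w - 0.302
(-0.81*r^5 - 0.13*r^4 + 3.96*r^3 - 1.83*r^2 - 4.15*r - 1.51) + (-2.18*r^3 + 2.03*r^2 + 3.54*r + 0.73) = -0.81*r^5 - 0.13*r^4 + 1.78*r^3 + 0.2*r^2 - 0.61*r - 0.78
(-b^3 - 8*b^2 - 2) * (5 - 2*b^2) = 2*b^5 + 16*b^4 - 5*b^3 - 36*b^2 - 10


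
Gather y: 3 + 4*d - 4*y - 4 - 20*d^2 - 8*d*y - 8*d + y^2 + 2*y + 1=-20*d^2 - 4*d + y^2 + y*(-8*d - 2)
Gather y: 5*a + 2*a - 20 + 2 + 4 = 7*a - 14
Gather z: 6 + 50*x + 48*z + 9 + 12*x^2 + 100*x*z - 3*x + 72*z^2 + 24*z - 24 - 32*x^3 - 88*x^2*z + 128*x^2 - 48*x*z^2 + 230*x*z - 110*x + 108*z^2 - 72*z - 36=-32*x^3 + 140*x^2 - 63*x + z^2*(180 - 48*x) + z*(-88*x^2 + 330*x) - 45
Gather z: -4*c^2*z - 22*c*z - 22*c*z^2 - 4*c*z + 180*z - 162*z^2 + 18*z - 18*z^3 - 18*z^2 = -18*z^3 + z^2*(-22*c - 180) + z*(-4*c^2 - 26*c + 198)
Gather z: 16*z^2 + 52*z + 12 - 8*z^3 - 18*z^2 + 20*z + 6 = -8*z^3 - 2*z^2 + 72*z + 18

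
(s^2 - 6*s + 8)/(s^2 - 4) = (s - 4)/(s + 2)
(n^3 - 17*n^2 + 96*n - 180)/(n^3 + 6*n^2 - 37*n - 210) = (n^2 - 11*n + 30)/(n^2 + 12*n + 35)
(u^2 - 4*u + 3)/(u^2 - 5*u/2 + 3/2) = 2*(u - 3)/(2*u - 3)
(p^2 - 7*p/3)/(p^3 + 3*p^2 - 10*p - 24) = p*(3*p - 7)/(3*(p^3 + 3*p^2 - 10*p - 24))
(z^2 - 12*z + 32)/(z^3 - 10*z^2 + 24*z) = (z - 8)/(z*(z - 6))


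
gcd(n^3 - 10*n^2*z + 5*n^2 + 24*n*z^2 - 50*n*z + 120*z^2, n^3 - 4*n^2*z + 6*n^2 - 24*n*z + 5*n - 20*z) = -n^2 + 4*n*z - 5*n + 20*z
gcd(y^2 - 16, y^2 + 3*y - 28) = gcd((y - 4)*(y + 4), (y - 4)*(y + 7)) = y - 4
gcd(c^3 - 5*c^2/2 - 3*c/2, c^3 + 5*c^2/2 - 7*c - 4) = c + 1/2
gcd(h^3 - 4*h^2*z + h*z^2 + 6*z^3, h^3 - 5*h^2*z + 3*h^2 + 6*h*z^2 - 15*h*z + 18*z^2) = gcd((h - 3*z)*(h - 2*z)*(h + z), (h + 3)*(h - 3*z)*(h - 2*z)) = h^2 - 5*h*z + 6*z^2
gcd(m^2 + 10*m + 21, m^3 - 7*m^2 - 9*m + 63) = m + 3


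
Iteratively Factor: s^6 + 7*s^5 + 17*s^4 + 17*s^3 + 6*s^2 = (s)*(s^5 + 7*s^4 + 17*s^3 + 17*s^2 + 6*s) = s*(s + 1)*(s^4 + 6*s^3 + 11*s^2 + 6*s) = s*(s + 1)^2*(s^3 + 5*s^2 + 6*s) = s*(s + 1)^2*(s + 2)*(s^2 + 3*s) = s*(s + 1)^2*(s + 2)*(s + 3)*(s)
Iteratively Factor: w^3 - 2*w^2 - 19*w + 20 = (w - 1)*(w^2 - w - 20) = (w - 5)*(w - 1)*(w + 4)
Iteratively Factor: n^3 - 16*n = (n + 4)*(n^2 - 4*n) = (n - 4)*(n + 4)*(n)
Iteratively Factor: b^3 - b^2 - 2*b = (b)*(b^2 - b - 2) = b*(b + 1)*(b - 2)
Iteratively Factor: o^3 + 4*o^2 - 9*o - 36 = (o - 3)*(o^2 + 7*o + 12) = (o - 3)*(o + 3)*(o + 4)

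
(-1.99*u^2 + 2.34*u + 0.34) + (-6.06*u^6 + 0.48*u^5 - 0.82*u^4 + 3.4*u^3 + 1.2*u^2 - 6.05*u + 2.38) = -6.06*u^6 + 0.48*u^5 - 0.82*u^4 + 3.4*u^3 - 0.79*u^2 - 3.71*u + 2.72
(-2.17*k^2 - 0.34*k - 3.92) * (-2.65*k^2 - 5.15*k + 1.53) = 5.7505*k^4 + 12.0765*k^3 + 8.8189*k^2 + 19.6678*k - 5.9976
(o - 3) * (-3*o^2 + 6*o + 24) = -3*o^3 + 15*o^2 + 6*o - 72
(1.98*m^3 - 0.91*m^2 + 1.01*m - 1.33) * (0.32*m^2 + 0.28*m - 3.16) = 0.6336*m^5 + 0.2632*m^4 - 6.1884*m^3 + 2.7328*m^2 - 3.564*m + 4.2028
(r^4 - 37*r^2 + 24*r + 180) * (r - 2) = r^5 - 2*r^4 - 37*r^3 + 98*r^2 + 132*r - 360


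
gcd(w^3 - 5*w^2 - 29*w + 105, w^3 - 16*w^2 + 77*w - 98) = w - 7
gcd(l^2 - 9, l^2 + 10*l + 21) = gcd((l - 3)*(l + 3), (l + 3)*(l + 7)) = l + 3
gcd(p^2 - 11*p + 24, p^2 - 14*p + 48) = p - 8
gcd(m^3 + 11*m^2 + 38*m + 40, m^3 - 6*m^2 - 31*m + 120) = m + 5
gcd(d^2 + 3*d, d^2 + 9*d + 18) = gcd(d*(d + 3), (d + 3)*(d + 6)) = d + 3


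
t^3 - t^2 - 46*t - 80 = (t - 8)*(t + 2)*(t + 5)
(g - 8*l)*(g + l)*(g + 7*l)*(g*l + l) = g^4*l + g^3*l - 57*g^2*l^3 - 56*g*l^4 - 57*g*l^3 - 56*l^4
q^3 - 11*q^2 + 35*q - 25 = (q - 5)^2*(q - 1)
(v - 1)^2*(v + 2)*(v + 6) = v^4 + 6*v^3 - 3*v^2 - 16*v + 12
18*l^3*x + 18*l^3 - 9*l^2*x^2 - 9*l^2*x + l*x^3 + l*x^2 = (-6*l + x)*(-3*l + x)*(l*x + l)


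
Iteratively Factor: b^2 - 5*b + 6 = (b - 2)*(b - 3)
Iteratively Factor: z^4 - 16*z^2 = (z)*(z^3 - 16*z) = z*(z + 4)*(z^2 - 4*z) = z^2*(z + 4)*(z - 4)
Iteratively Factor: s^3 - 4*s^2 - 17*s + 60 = (s - 3)*(s^2 - s - 20) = (s - 5)*(s - 3)*(s + 4)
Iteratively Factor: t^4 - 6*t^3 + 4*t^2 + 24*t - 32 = (t - 4)*(t^3 - 2*t^2 - 4*t + 8) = (t - 4)*(t - 2)*(t^2 - 4) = (t - 4)*(t - 2)*(t + 2)*(t - 2)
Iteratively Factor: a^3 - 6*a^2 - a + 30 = (a + 2)*(a^2 - 8*a + 15) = (a - 5)*(a + 2)*(a - 3)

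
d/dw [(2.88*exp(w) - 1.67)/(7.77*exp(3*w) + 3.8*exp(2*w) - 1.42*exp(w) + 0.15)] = (-44.7552*exp(3*w) + 27.9837*exp(2*w) + 12.692*exp(w) - 1.9394)*exp(w)/(60.3729*exp(6*w) + 59.052*exp(5*w) - 7.6268*exp(4*w) - 8.461*exp(3*w) + 3.1564*exp(2*w) - 0.426*exp(w) + 0.0225)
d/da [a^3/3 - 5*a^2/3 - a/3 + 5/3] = a^2 - 10*a/3 - 1/3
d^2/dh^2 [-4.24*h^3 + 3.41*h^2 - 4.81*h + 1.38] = 6.82 - 25.44*h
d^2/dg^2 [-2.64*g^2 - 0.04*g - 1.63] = -5.28000000000000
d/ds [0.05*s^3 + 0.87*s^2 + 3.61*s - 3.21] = 0.15*s^2 + 1.74*s + 3.61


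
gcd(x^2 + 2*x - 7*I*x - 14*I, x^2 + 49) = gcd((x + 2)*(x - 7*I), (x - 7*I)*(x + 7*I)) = x - 7*I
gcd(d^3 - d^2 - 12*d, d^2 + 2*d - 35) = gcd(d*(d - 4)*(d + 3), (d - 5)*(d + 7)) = 1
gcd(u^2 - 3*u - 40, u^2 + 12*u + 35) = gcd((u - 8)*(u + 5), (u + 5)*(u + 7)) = u + 5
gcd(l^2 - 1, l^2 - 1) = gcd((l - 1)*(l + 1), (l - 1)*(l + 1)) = l^2 - 1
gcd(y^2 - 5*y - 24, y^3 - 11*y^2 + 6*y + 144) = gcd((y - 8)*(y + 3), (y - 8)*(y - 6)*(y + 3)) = y^2 - 5*y - 24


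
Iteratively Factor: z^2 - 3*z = (z - 3)*(z)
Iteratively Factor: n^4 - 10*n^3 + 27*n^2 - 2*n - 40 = (n - 2)*(n^3 - 8*n^2 + 11*n + 20) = (n - 2)*(n + 1)*(n^2 - 9*n + 20) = (n - 4)*(n - 2)*(n + 1)*(n - 5)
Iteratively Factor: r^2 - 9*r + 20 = (r - 5)*(r - 4)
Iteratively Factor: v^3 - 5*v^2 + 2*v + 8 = (v - 4)*(v^2 - v - 2) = (v - 4)*(v - 2)*(v + 1)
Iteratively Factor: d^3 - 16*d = (d)*(d^2 - 16) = d*(d + 4)*(d - 4)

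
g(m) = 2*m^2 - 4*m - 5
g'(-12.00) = -52.00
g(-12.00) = 331.00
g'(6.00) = 20.00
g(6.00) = 43.00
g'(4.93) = 15.72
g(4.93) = 23.89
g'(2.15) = 4.60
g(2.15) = -4.36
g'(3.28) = 9.12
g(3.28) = 3.40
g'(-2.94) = -15.76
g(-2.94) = 24.05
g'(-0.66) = -6.64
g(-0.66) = -1.49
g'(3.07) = 8.28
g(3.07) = 1.57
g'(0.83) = -0.68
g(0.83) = -6.94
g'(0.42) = -2.32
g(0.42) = -6.33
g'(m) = 4*m - 4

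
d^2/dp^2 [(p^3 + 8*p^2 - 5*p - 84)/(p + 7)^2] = 60/(p^3 + 21*p^2 + 147*p + 343)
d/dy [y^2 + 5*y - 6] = 2*y + 5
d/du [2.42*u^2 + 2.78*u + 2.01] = 4.84*u + 2.78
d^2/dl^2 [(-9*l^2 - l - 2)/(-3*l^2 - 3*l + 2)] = 144*(-l^3 + 3*l^2 + l + 1)/(27*l^6 + 81*l^5 + 27*l^4 - 81*l^3 - 18*l^2 + 36*l - 8)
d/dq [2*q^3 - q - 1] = 6*q^2 - 1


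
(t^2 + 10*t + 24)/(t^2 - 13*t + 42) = (t^2 + 10*t + 24)/(t^2 - 13*t + 42)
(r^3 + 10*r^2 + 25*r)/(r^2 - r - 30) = r*(r + 5)/(r - 6)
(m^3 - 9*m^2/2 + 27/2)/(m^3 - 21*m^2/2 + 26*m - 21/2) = (2*m^2 - 3*m - 9)/(2*m^2 - 15*m + 7)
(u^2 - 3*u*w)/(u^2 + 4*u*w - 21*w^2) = u/(u + 7*w)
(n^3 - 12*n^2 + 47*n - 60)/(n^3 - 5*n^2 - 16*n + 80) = (n - 3)/(n + 4)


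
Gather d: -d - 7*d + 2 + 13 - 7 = 8 - 8*d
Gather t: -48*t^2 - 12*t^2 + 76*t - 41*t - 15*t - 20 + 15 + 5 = -60*t^2 + 20*t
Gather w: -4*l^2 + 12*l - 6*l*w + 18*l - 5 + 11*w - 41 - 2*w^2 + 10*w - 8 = -4*l^2 + 30*l - 2*w^2 + w*(21 - 6*l) - 54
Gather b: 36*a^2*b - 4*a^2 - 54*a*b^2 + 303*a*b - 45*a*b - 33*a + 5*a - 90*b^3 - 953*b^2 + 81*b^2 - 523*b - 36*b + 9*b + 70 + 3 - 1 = -4*a^2 - 28*a - 90*b^3 + b^2*(-54*a - 872) + b*(36*a^2 + 258*a - 550) + 72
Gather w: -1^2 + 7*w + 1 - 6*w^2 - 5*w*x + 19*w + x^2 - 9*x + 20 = -6*w^2 + w*(26 - 5*x) + x^2 - 9*x + 20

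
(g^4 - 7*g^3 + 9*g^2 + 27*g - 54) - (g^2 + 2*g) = g^4 - 7*g^3 + 8*g^2 + 25*g - 54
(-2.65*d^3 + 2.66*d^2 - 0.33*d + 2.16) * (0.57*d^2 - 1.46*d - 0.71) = -1.5105*d^5 + 5.3852*d^4 - 2.1902*d^3 - 0.1756*d^2 - 2.9193*d - 1.5336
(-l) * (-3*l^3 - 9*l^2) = 3*l^4 + 9*l^3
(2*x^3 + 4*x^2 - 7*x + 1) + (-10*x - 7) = 2*x^3 + 4*x^2 - 17*x - 6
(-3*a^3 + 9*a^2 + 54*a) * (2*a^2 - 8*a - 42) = -6*a^5 + 42*a^4 + 162*a^3 - 810*a^2 - 2268*a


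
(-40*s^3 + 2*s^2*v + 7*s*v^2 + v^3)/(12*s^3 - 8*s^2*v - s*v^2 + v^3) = (-20*s^2 - 9*s*v - v^2)/(6*s^2 - s*v - v^2)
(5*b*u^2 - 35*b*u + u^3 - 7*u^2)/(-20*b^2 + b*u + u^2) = u*(u - 7)/(-4*b + u)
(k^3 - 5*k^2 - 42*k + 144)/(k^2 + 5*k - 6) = (k^2 - 11*k + 24)/(k - 1)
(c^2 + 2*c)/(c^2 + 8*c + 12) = c/(c + 6)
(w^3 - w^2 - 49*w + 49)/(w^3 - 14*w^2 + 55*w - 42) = (w + 7)/(w - 6)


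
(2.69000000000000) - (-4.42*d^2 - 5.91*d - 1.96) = 4.42*d^2 + 5.91*d + 4.65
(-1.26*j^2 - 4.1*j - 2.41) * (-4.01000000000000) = 5.0526*j^2 + 16.441*j + 9.6641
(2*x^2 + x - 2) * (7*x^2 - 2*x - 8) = 14*x^4 + 3*x^3 - 32*x^2 - 4*x + 16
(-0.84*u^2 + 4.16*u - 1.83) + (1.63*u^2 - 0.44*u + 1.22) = 0.79*u^2 + 3.72*u - 0.61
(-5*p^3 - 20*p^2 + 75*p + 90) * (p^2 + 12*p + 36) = -5*p^5 - 80*p^4 - 345*p^3 + 270*p^2 + 3780*p + 3240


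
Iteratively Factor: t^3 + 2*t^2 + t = (t + 1)*(t^2 + t) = (t + 1)^2*(t)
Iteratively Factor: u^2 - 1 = (u - 1)*(u + 1)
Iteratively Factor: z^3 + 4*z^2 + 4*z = (z + 2)*(z^2 + 2*z) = (z + 2)^2*(z)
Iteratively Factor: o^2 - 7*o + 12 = (o - 3)*(o - 4)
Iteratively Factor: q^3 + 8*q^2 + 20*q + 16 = (q + 2)*(q^2 + 6*q + 8) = (q + 2)*(q + 4)*(q + 2)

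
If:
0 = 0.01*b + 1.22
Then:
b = -122.00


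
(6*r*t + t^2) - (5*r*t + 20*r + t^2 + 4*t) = r*t - 20*r - 4*t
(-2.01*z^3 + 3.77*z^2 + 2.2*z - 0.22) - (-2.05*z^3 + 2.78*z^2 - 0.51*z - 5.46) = 0.04*z^3 + 0.99*z^2 + 2.71*z + 5.24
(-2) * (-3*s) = 6*s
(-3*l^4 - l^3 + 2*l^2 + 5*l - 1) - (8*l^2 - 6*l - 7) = -3*l^4 - l^3 - 6*l^2 + 11*l + 6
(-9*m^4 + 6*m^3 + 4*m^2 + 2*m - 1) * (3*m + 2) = -27*m^5 + 24*m^3 + 14*m^2 + m - 2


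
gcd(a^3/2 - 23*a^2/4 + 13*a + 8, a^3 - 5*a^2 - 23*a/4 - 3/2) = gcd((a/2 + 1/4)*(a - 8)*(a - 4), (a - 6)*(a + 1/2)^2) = a + 1/2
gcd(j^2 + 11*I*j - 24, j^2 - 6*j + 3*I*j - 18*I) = j + 3*I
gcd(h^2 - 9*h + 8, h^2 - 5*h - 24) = h - 8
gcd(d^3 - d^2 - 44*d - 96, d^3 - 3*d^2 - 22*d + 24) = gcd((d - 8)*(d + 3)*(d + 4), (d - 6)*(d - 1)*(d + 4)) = d + 4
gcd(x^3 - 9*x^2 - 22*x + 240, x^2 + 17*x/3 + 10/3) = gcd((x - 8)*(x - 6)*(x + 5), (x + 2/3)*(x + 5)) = x + 5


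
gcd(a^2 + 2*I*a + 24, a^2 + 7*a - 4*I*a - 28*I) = a - 4*I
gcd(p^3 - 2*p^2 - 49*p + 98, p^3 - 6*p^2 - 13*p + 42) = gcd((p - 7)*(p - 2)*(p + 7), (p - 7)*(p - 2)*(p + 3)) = p^2 - 9*p + 14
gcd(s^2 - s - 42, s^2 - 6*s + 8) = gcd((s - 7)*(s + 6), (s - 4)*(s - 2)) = 1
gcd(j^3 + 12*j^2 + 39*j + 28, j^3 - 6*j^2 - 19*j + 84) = j + 4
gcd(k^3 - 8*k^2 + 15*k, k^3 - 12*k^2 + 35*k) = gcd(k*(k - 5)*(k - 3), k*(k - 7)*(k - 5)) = k^2 - 5*k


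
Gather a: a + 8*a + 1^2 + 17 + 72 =9*a + 90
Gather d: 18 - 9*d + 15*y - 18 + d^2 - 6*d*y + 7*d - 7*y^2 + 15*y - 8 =d^2 + d*(-6*y - 2) - 7*y^2 + 30*y - 8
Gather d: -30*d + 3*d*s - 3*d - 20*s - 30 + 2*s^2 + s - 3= d*(3*s - 33) + 2*s^2 - 19*s - 33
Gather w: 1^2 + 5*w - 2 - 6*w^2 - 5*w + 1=-6*w^2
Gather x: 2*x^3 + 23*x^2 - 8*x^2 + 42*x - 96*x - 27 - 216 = 2*x^3 + 15*x^2 - 54*x - 243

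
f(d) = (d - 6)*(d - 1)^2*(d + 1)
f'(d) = (d - 6)*(d - 1)^2 + (d - 6)*(d + 1)*(2*d - 2) + (d - 1)^2*(d + 1)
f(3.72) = -79.62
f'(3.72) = -40.49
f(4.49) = -100.97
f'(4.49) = -9.39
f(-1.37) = 15.32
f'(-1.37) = -56.40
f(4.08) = -92.53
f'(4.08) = -30.11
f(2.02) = -12.51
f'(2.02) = -25.52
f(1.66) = -5.03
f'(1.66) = -15.97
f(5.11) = -91.86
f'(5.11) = 43.48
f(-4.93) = 1510.50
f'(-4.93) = -1032.00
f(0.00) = -6.00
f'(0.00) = 7.00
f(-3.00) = 288.00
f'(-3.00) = -320.00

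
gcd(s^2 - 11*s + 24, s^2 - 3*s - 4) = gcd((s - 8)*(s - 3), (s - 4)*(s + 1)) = 1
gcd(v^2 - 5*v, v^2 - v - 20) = v - 5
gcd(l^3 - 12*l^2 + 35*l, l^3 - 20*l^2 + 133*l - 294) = l - 7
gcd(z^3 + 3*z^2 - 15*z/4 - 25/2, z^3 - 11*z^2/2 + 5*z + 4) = z - 2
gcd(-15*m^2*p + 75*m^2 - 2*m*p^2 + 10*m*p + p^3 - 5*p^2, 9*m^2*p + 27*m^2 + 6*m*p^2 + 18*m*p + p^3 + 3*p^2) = 3*m + p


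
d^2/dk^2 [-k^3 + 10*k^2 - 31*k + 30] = 20 - 6*k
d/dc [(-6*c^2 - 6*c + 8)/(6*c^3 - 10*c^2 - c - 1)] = 2*(18*c^4 + 36*c^3 - 99*c^2 + 86*c + 7)/(36*c^6 - 120*c^5 + 88*c^4 + 8*c^3 + 21*c^2 + 2*c + 1)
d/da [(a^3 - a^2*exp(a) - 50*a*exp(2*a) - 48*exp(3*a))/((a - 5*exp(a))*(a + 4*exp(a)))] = (a^4 - 60*a^3*exp(2*a) - 2*a^3*exp(a) - 114*a^2*exp(3*a) - 9*a^2*exp(2*a) + 96*a*exp(4*a) + 136*a*exp(3*a) + 960*exp(5*a) + 952*exp(4*a))/(a^4 - 2*a^3*exp(a) - 39*a^2*exp(2*a) + 40*a*exp(3*a) + 400*exp(4*a))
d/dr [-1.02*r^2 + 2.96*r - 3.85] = 2.96 - 2.04*r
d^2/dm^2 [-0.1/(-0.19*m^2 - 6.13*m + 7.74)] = (-0.00722*m^2 - 0.23294*m + 0.1*(0.38*m + 6.13)*(0.76*m + 12.26) + 0.29412)/(0.19*m^2 + 6.13*m - 7.74)^3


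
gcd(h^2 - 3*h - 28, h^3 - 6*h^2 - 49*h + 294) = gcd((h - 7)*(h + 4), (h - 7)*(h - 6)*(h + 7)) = h - 7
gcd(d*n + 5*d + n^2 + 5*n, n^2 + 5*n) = n + 5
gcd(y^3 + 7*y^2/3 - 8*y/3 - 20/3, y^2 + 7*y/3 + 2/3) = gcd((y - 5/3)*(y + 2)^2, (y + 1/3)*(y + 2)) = y + 2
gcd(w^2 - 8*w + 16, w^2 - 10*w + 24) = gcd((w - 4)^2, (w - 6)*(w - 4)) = w - 4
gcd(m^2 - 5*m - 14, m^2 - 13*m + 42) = m - 7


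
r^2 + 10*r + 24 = (r + 4)*(r + 6)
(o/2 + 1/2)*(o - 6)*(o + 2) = o^3/2 - 3*o^2/2 - 8*o - 6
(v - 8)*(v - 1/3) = v^2 - 25*v/3 + 8/3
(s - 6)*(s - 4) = s^2 - 10*s + 24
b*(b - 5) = b^2 - 5*b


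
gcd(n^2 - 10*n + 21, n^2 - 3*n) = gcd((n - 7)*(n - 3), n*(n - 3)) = n - 3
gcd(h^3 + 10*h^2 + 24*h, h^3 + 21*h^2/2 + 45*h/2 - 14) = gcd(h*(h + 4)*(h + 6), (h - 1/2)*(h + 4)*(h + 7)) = h + 4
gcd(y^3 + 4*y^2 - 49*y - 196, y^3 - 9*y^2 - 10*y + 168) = y^2 - 3*y - 28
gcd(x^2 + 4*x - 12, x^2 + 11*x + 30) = x + 6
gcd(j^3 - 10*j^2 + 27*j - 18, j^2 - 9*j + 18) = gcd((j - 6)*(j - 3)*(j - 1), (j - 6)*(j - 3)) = j^2 - 9*j + 18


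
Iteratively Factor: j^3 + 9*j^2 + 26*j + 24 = (j + 2)*(j^2 + 7*j + 12) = (j + 2)*(j + 4)*(j + 3)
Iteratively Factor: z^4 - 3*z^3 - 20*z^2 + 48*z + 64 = (z + 4)*(z^3 - 7*z^2 + 8*z + 16) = (z - 4)*(z + 4)*(z^2 - 3*z - 4) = (z - 4)*(z + 1)*(z + 4)*(z - 4)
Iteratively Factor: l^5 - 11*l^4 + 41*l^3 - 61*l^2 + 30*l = (l)*(l^4 - 11*l^3 + 41*l^2 - 61*l + 30) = l*(l - 3)*(l^3 - 8*l^2 + 17*l - 10) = l*(l - 3)*(l - 1)*(l^2 - 7*l + 10) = l*(l - 3)*(l - 2)*(l - 1)*(l - 5)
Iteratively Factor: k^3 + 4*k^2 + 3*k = (k)*(k^2 + 4*k + 3) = k*(k + 3)*(k + 1)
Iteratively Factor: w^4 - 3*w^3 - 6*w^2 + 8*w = (w)*(w^3 - 3*w^2 - 6*w + 8) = w*(w - 1)*(w^2 - 2*w - 8) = w*(w - 4)*(w - 1)*(w + 2)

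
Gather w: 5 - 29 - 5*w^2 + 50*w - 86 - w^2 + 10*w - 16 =-6*w^2 + 60*w - 126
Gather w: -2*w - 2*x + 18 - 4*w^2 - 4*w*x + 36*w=-4*w^2 + w*(34 - 4*x) - 2*x + 18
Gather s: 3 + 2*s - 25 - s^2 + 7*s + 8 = -s^2 + 9*s - 14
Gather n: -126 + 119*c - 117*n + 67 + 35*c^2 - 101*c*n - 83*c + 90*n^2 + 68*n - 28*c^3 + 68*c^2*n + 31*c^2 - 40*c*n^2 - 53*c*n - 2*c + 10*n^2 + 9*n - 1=-28*c^3 + 66*c^2 + 34*c + n^2*(100 - 40*c) + n*(68*c^2 - 154*c - 40) - 60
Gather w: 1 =1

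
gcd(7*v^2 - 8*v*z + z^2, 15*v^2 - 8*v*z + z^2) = 1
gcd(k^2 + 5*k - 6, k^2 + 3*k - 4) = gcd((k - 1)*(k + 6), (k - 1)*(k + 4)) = k - 1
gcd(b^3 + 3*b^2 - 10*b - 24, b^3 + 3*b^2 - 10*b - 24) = b^3 + 3*b^2 - 10*b - 24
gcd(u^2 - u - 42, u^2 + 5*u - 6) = u + 6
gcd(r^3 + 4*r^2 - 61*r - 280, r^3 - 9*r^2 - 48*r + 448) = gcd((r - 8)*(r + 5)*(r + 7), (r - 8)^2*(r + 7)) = r^2 - r - 56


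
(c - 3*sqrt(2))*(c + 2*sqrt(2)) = c^2 - sqrt(2)*c - 12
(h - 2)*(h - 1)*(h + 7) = h^3 + 4*h^2 - 19*h + 14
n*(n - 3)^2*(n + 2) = n^4 - 4*n^3 - 3*n^2 + 18*n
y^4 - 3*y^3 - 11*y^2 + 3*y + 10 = (y - 5)*(y - 1)*(y + 1)*(y + 2)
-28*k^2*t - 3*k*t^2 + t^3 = t*(-7*k + t)*(4*k + t)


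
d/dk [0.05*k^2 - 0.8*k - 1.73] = 0.1*k - 0.8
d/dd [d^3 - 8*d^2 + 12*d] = 3*d^2 - 16*d + 12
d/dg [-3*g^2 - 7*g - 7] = -6*g - 7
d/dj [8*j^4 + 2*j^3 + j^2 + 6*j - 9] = 32*j^3 + 6*j^2 + 2*j + 6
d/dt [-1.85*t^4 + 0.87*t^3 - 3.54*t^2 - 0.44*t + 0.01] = -7.4*t^3 + 2.61*t^2 - 7.08*t - 0.44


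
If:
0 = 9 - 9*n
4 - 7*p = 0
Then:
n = 1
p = 4/7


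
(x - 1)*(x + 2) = x^2 + x - 2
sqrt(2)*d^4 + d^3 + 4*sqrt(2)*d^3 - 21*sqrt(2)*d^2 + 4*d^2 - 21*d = d*(d - 3)*(d + 7)*(sqrt(2)*d + 1)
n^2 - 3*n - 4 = (n - 4)*(n + 1)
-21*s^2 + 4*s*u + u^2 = (-3*s + u)*(7*s + u)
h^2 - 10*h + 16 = (h - 8)*(h - 2)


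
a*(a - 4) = a^2 - 4*a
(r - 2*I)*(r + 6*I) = r^2 + 4*I*r + 12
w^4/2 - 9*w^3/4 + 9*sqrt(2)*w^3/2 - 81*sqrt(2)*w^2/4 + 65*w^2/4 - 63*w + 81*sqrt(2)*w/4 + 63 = (w/2 + sqrt(2))*(w - 3)*(w - 3/2)*(w + 7*sqrt(2))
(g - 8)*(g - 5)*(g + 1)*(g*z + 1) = g^4*z - 12*g^3*z + g^3 + 27*g^2*z - 12*g^2 + 40*g*z + 27*g + 40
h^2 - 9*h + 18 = (h - 6)*(h - 3)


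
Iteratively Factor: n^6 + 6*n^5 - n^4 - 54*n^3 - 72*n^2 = (n + 2)*(n^5 + 4*n^4 - 9*n^3 - 36*n^2) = (n + 2)*(n + 4)*(n^4 - 9*n^2) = n*(n + 2)*(n + 4)*(n^3 - 9*n) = n*(n + 2)*(n + 3)*(n + 4)*(n^2 - 3*n) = n^2*(n + 2)*(n + 3)*(n + 4)*(n - 3)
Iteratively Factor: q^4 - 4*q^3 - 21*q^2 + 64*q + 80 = (q + 1)*(q^3 - 5*q^2 - 16*q + 80) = (q - 4)*(q + 1)*(q^2 - q - 20) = (q - 5)*(q - 4)*(q + 1)*(q + 4)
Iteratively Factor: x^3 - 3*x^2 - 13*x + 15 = (x - 1)*(x^2 - 2*x - 15) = (x - 1)*(x + 3)*(x - 5)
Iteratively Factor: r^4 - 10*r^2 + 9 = (r - 1)*(r^3 + r^2 - 9*r - 9) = (r - 3)*(r - 1)*(r^2 + 4*r + 3) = (r - 3)*(r - 1)*(r + 3)*(r + 1)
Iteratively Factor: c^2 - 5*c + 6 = (c - 2)*(c - 3)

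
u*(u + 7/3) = u^2 + 7*u/3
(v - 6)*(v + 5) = v^2 - v - 30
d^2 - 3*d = d*(d - 3)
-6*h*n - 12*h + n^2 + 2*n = (-6*h + n)*(n + 2)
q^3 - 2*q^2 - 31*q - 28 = (q - 7)*(q + 1)*(q + 4)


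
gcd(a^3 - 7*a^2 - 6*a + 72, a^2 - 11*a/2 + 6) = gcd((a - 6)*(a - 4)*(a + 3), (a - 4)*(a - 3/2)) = a - 4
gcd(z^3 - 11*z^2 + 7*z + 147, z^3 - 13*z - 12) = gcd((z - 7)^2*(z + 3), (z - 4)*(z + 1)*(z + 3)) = z + 3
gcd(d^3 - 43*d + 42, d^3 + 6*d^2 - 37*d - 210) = d^2 + d - 42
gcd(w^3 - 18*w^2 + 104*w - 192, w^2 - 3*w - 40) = w - 8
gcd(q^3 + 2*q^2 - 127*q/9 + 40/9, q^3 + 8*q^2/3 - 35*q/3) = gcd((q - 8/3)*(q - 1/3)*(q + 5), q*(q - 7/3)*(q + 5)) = q + 5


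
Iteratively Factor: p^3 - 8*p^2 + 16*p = (p - 4)*(p^2 - 4*p) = p*(p - 4)*(p - 4)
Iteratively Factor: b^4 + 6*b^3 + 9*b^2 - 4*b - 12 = (b - 1)*(b^3 + 7*b^2 + 16*b + 12) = (b - 1)*(b + 2)*(b^2 + 5*b + 6) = (b - 1)*(b + 2)*(b + 3)*(b + 2)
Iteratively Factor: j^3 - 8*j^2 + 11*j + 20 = (j + 1)*(j^2 - 9*j + 20) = (j - 4)*(j + 1)*(j - 5)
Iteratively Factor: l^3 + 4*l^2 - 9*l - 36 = (l - 3)*(l^2 + 7*l + 12) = (l - 3)*(l + 3)*(l + 4)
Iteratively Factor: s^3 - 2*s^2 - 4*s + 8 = (s - 2)*(s^2 - 4) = (s - 2)^2*(s + 2)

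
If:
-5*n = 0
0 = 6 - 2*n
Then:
No Solution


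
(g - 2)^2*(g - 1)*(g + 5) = g^4 - 17*g^2 + 36*g - 20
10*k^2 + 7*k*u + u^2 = (2*k + u)*(5*k + u)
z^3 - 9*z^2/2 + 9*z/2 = z*(z - 3)*(z - 3/2)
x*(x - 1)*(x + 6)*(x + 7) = x^4 + 12*x^3 + 29*x^2 - 42*x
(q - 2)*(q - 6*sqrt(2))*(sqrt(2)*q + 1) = sqrt(2)*q^3 - 11*q^2 - 2*sqrt(2)*q^2 - 6*sqrt(2)*q + 22*q + 12*sqrt(2)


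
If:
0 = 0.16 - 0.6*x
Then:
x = 0.27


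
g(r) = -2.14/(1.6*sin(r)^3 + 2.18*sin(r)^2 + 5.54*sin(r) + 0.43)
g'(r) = -2.14*(-4.8*sin(r)^2*cos(r) - 4.36*sin(r)*cos(r) - 5.54*cos(r))/(1.6*sin(r)^3 + 2.18*sin(r)^2 + 5.54*sin(r) + 0.43)^2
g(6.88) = -0.47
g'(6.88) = 0.83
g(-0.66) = 0.85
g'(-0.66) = 1.25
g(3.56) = 1.36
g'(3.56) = -3.63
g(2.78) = -0.78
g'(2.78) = -2.06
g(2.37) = -0.36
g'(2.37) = -0.48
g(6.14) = 6.67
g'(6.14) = 103.23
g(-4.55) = -0.22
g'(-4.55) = -0.05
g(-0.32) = 1.87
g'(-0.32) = 7.17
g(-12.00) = -0.50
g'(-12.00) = 0.91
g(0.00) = -4.98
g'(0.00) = 64.12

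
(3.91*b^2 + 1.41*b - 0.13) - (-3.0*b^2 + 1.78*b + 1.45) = 6.91*b^2 - 0.37*b - 1.58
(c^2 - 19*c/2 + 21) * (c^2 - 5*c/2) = c^4 - 12*c^3 + 179*c^2/4 - 105*c/2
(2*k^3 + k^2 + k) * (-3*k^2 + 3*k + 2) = -6*k^5 + 3*k^4 + 4*k^3 + 5*k^2 + 2*k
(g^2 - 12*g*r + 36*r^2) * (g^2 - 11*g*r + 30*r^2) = g^4 - 23*g^3*r + 198*g^2*r^2 - 756*g*r^3 + 1080*r^4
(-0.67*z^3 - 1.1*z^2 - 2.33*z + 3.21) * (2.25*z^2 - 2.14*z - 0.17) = -1.5075*z^5 - 1.0412*z^4 - 2.7746*z^3 + 12.3957*z^2 - 6.4733*z - 0.5457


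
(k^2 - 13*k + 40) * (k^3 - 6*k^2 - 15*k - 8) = k^5 - 19*k^4 + 103*k^3 - 53*k^2 - 496*k - 320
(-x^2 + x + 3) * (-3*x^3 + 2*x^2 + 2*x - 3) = 3*x^5 - 5*x^4 - 9*x^3 + 11*x^2 + 3*x - 9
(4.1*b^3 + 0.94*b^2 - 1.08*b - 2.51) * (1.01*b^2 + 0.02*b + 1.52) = 4.141*b^5 + 1.0314*b^4 + 5.16*b^3 - 1.1279*b^2 - 1.6918*b - 3.8152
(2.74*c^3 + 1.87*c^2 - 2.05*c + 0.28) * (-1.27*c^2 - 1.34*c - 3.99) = -3.4798*c^5 - 6.0465*c^4 - 10.8349*c^3 - 5.0699*c^2 + 7.8043*c - 1.1172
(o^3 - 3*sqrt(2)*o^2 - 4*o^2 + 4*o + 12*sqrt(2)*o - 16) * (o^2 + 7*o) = o^5 - 3*sqrt(2)*o^4 + 3*o^4 - 24*o^3 - 9*sqrt(2)*o^3 + 12*o^2 + 84*sqrt(2)*o^2 - 112*o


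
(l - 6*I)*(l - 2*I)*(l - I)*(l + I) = l^4 - 8*I*l^3 - 11*l^2 - 8*I*l - 12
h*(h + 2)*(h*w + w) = h^3*w + 3*h^2*w + 2*h*w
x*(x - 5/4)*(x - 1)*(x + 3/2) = x^4 - 3*x^3/4 - 17*x^2/8 + 15*x/8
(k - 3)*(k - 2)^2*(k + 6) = k^4 - k^3 - 26*k^2 + 84*k - 72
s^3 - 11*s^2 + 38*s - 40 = (s - 5)*(s - 4)*(s - 2)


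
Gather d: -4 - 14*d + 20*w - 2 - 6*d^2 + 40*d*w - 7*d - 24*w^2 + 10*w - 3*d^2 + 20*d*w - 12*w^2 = -9*d^2 + d*(60*w - 21) - 36*w^2 + 30*w - 6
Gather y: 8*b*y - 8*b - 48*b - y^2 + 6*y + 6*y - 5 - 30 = -56*b - y^2 + y*(8*b + 12) - 35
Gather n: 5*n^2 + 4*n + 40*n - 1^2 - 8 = 5*n^2 + 44*n - 9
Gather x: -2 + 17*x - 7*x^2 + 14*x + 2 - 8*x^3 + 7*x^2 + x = -8*x^3 + 32*x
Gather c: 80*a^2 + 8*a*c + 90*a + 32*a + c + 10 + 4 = 80*a^2 + 122*a + c*(8*a + 1) + 14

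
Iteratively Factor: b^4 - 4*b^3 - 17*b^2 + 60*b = (b + 4)*(b^3 - 8*b^2 + 15*b) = (b - 5)*(b + 4)*(b^2 - 3*b) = (b - 5)*(b - 3)*(b + 4)*(b)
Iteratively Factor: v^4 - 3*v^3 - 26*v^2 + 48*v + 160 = (v - 5)*(v^3 + 2*v^2 - 16*v - 32) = (v - 5)*(v + 2)*(v^2 - 16) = (v - 5)*(v - 4)*(v + 2)*(v + 4)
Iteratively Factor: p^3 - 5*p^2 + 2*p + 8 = (p - 2)*(p^2 - 3*p - 4) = (p - 2)*(p + 1)*(p - 4)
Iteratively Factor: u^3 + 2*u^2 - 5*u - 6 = (u + 3)*(u^2 - u - 2) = (u - 2)*(u + 3)*(u + 1)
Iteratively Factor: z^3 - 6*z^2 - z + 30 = (z - 3)*(z^2 - 3*z - 10) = (z - 5)*(z - 3)*(z + 2)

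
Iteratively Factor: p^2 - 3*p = (p)*(p - 3)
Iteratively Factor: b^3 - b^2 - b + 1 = (b - 1)*(b^2 - 1) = (b - 1)^2*(b + 1)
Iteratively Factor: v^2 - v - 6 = (v - 3)*(v + 2)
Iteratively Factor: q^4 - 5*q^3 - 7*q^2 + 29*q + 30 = (q - 5)*(q^3 - 7*q - 6) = (q - 5)*(q + 2)*(q^2 - 2*q - 3) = (q - 5)*(q + 1)*(q + 2)*(q - 3)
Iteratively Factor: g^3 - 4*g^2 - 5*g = (g)*(g^2 - 4*g - 5) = g*(g - 5)*(g + 1)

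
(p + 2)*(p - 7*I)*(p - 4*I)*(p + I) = p^4 + 2*p^3 - 10*I*p^3 - 17*p^2 - 20*I*p^2 - 34*p - 28*I*p - 56*I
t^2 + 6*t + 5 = (t + 1)*(t + 5)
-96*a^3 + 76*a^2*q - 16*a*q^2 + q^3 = (-8*a + q)*(-6*a + q)*(-2*a + q)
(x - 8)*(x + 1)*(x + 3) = x^3 - 4*x^2 - 29*x - 24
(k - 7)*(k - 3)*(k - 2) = k^3 - 12*k^2 + 41*k - 42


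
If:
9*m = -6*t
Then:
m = -2*t/3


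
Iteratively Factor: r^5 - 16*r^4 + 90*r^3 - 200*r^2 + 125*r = (r)*(r^4 - 16*r^3 + 90*r^2 - 200*r + 125) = r*(r - 1)*(r^3 - 15*r^2 + 75*r - 125) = r*(r - 5)*(r - 1)*(r^2 - 10*r + 25) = r*(r - 5)^2*(r - 1)*(r - 5)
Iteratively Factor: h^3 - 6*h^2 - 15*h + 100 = (h - 5)*(h^2 - h - 20) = (h - 5)*(h + 4)*(h - 5)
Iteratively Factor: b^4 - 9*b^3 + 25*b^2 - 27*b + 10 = (b - 2)*(b^3 - 7*b^2 + 11*b - 5) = (b - 2)*(b - 1)*(b^2 - 6*b + 5) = (b - 5)*(b - 2)*(b - 1)*(b - 1)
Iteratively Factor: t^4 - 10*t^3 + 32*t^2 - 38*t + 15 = (t - 3)*(t^3 - 7*t^2 + 11*t - 5) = (t - 3)*(t - 1)*(t^2 - 6*t + 5) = (t - 3)*(t - 1)^2*(t - 5)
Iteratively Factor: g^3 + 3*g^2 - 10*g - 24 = (g + 2)*(g^2 + g - 12) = (g - 3)*(g + 2)*(g + 4)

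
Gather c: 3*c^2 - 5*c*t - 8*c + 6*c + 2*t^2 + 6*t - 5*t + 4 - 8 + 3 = 3*c^2 + c*(-5*t - 2) + 2*t^2 + t - 1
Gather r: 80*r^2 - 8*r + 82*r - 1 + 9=80*r^2 + 74*r + 8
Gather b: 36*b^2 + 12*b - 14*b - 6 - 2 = 36*b^2 - 2*b - 8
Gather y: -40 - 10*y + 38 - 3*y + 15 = 13 - 13*y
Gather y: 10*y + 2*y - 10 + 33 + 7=12*y + 30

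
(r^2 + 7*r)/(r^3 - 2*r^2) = (r + 7)/(r*(r - 2))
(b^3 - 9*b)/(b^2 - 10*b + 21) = b*(b + 3)/(b - 7)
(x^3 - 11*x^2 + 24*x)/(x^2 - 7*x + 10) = x*(x^2 - 11*x + 24)/(x^2 - 7*x + 10)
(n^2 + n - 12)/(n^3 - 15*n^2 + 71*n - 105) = (n + 4)/(n^2 - 12*n + 35)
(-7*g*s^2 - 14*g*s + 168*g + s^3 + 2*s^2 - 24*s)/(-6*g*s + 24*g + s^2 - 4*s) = (-7*g*s - 42*g + s^2 + 6*s)/(-6*g + s)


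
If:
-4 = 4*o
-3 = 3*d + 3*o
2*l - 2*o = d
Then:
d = 0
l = -1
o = -1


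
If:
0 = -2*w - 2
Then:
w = -1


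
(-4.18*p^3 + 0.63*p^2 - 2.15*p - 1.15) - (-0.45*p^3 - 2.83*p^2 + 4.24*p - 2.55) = -3.73*p^3 + 3.46*p^2 - 6.39*p + 1.4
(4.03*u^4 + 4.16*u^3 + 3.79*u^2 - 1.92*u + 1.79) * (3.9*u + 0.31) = 15.717*u^5 + 17.4733*u^4 + 16.0706*u^3 - 6.3131*u^2 + 6.3858*u + 0.5549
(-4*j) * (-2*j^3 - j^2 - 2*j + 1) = 8*j^4 + 4*j^3 + 8*j^2 - 4*j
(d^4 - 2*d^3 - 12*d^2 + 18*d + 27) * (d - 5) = d^5 - 7*d^4 - 2*d^3 + 78*d^2 - 63*d - 135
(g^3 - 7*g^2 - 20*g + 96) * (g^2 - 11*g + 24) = g^5 - 18*g^4 + 81*g^3 + 148*g^2 - 1536*g + 2304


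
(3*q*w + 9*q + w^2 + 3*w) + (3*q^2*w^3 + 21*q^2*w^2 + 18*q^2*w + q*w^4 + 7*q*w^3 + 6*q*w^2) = 3*q^2*w^3 + 21*q^2*w^2 + 18*q^2*w + q*w^4 + 7*q*w^3 + 6*q*w^2 + 3*q*w + 9*q + w^2 + 3*w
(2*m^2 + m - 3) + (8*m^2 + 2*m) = 10*m^2 + 3*m - 3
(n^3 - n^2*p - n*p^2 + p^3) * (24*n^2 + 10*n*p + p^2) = 24*n^5 - 14*n^4*p - 33*n^3*p^2 + 13*n^2*p^3 + 9*n*p^4 + p^5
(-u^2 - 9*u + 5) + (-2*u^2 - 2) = -3*u^2 - 9*u + 3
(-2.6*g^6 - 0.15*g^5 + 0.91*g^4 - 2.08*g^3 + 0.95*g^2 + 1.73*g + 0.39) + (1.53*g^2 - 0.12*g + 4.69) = -2.6*g^6 - 0.15*g^5 + 0.91*g^4 - 2.08*g^3 + 2.48*g^2 + 1.61*g + 5.08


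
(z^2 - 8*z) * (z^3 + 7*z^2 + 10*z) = z^5 - z^4 - 46*z^3 - 80*z^2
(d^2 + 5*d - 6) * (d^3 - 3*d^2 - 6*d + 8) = d^5 + 2*d^4 - 27*d^3 - 4*d^2 + 76*d - 48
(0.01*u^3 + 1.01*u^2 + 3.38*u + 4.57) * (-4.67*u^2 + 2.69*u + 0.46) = -0.0467*u^5 - 4.6898*u^4 - 13.0631*u^3 - 11.7851*u^2 + 13.8481*u + 2.1022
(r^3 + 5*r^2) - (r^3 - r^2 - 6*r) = 6*r^2 + 6*r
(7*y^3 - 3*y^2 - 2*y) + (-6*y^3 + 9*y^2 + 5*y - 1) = y^3 + 6*y^2 + 3*y - 1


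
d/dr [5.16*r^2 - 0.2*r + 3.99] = 10.32*r - 0.2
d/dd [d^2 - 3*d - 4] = 2*d - 3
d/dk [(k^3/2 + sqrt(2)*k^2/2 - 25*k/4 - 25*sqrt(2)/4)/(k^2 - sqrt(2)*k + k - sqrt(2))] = (-(2*k - sqrt(2) + 1)*(2*k^3 + 2*sqrt(2)*k^2 - 25*k - 25*sqrt(2)) + (6*k^2 + 4*sqrt(2)*k - 25)*(k^2 - sqrt(2)*k + k - sqrt(2)))/(4*(k^2 - sqrt(2)*k + k - sqrt(2))^2)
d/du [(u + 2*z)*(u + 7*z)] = 2*u + 9*z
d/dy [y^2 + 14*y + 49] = 2*y + 14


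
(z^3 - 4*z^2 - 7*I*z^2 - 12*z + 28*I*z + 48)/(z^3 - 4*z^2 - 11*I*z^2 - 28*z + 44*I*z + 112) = (z - 3*I)/(z - 7*I)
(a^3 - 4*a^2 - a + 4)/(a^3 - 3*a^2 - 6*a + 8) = (a + 1)/(a + 2)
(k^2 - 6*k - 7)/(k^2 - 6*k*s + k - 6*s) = (7 - k)/(-k + 6*s)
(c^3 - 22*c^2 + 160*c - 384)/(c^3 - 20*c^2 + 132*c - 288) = (c - 8)/(c - 6)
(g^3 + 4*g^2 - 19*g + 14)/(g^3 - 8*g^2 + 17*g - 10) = (g + 7)/(g - 5)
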